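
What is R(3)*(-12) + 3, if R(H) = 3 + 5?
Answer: -93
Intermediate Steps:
R(H) = 8
R(3)*(-12) + 3 = 8*(-12) + 3 = -96 + 3 = -93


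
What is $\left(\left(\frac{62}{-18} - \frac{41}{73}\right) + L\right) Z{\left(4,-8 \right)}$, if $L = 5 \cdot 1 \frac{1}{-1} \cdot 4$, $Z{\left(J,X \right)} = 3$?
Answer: $- \frac{15772}{219} \approx -72.018$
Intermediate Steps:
$L = -20$ ($L = 5 \cdot 1 \left(-1\right) 4 = 5 \left(-1\right) 4 = \left(-5\right) 4 = -20$)
$\left(\left(\frac{62}{-18} - \frac{41}{73}\right) + L\right) Z{\left(4,-8 \right)} = \left(\left(\frac{62}{-18} - \frac{41}{73}\right) - 20\right) 3 = \left(\left(62 \left(- \frac{1}{18}\right) - \frac{41}{73}\right) - 20\right) 3 = \left(\left(- \frac{31}{9} - \frac{41}{73}\right) - 20\right) 3 = \left(- \frac{2632}{657} - 20\right) 3 = \left(- \frac{15772}{657}\right) 3 = - \frac{15772}{219}$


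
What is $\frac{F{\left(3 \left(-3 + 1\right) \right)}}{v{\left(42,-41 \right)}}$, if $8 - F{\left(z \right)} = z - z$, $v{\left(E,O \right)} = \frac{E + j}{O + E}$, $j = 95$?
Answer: $\frac{8}{137} \approx 0.058394$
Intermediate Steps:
$v{\left(E,O \right)} = \frac{95 + E}{E + O}$ ($v{\left(E,O \right)} = \frac{E + 95}{O + E} = \frac{95 + E}{E + O}$)
$F{\left(z \right)} = 8$ ($F{\left(z \right)} = 8 - \left(z - z\right) = 8 - 0 = 8 + 0 = 8$)
$\frac{F{\left(3 \left(-3 + 1\right) \right)}}{v{\left(42,-41 \right)}} = \frac{8}{\frac{1}{42 - 41} \left(95 + 42\right)} = \frac{8}{1^{-1} \cdot 137} = \frac{8}{1 \cdot 137} = \frac{8}{137}$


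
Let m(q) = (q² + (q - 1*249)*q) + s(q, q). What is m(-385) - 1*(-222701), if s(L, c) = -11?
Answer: 615005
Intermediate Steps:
m(q) = -11 + q² + q*(-249 + q) (m(q) = (q² + (q - 1*249)*q) - 11 = (q² + (q - 249)*q) - 11 = (q² + (-249 + q)*q) - 11 = (q² + q*(-249 + q)) - 11 = -11 + q² + q*(-249 + q))
m(-385) - 1*(-222701) = (-11 - 249*(-385) + 2*(-385)²) - 1*(-222701) = (-11 + 95865 + 2*148225) + 222701 = (-11 + 95865 + 296450) + 222701 = 392304 + 222701 = 615005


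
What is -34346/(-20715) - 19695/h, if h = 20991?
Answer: 104324987/144942855 ≈ 0.71977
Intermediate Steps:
-34346/(-20715) - 19695/h = -34346/(-20715) - 19695/20991 = -34346*(-1/20715) - 19695*1/20991 = 34346/20715 - 6565/6997 = 104324987/144942855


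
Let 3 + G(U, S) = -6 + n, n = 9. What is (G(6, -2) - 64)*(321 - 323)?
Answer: 128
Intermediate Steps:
G(U, S) = 0 (G(U, S) = -3 + (-6 + 9) = -3 + 3 = 0)
(G(6, -2) - 64)*(321 - 323) = (0 - 64)*(321 - 323) = -64*(-2) = 128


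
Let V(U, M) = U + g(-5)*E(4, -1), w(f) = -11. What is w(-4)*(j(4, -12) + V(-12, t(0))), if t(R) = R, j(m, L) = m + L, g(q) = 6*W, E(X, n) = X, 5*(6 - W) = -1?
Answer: -7084/5 ≈ -1416.8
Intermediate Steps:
W = 31/5 (W = 6 - 1/5*(-1) = 6 + 1/5 = 31/5 ≈ 6.2000)
g(q) = 186/5 (g(q) = 6*(31/5) = 186/5)
j(m, L) = L + m
V(U, M) = 744/5 + U (V(U, M) = U + (186/5)*4 = U + 744/5 = 744/5 + U)
w(-4)*(j(4, -12) + V(-12, t(0))) = -11*((-12 + 4) + (744/5 - 12)) = -11*(-8 + 684/5) = -11*644/5 = -7084/5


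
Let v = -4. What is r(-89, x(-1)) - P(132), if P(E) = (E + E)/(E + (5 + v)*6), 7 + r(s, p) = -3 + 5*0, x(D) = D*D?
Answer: -274/23 ≈ -11.913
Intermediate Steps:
x(D) = D**2
r(s, p) = -10 (r(s, p) = -7 + (-3 + 5*0) = -7 + (-3 + 0) = -7 - 3 = -10)
P(E) = 2*E/(6 + E) (P(E) = (E + E)/(E + (5 - 4)*6) = (2*E)/(E + 1*6) = (2*E)/(E + 6) = (2*E)/(6 + E) = 2*E/(6 + E))
r(-89, x(-1)) - P(132) = -10 - 2*132/(6 + 132) = -10 - 2*132/138 = -10 - 1*44/23 = -10 - 44/23 = -274/23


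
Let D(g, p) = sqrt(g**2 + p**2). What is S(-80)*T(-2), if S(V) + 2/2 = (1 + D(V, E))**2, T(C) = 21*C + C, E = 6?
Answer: -283184 - 176*sqrt(1609) ≈ -2.9024e+5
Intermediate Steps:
T(C) = 22*C
S(V) = -1 + (1 + sqrt(36 + V**2))**2 (S(V) = -1 + (1 + sqrt(V**2 + 6**2))**2 = -1 + (1 + sqrt(V**2 + 36))**2 = -1 + (1 + sqrt(36 + V**2))**2)
S(-80)*T(-2) = (-1 + (1 + sqrt(36 + (-80)**2))**2)*(22*(-2)) = (-1 + (1 + sqrt(36 + 6400))**2)*(-44) = (-1 + (1 + sqrt(6436))**2)*(-44) = (-1 + (1 + 2*sqrt(1609))**2)*(-44) = 44 - 44*(1 + 2*sqrt(1609))**2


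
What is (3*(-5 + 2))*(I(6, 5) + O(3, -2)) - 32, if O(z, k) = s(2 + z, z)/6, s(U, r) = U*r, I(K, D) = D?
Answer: -199/2 ≈ -99.500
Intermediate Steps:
O(z, k) = z*(2 + z)/6 (O(z, k) = ((2 + z)*z)/6 = (z*(2 + z))*(⅙) = z*(2 + z)/6)
(3*(-5 + 2))*(I(6, 5) + O(3, -2)) - 32 = (3*(-5 + 2))*(5 + (⅙)*3*(2 + 3)) - 32 = (3*(-3))*(5 + (⅙)*3*5) - 32 = -9*(5 + 5/2) - 32 = -9*15/2 - 32 = -135/2 - 32 = -199/2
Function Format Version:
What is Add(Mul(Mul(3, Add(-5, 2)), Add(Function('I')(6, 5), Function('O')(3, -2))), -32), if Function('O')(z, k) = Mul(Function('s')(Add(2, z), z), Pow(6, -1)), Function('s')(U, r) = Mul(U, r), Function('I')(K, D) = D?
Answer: Rational(-199, 2) ≈ -99.500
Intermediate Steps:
Function('O')(z, k) = Mul(Rational(1, 6), z, Add(2, z)) (Function('O')(z, k) = Mul(Mul(Add(2, z), z), Pow(6, -1)) = Mul(Mul(z, Add(2, z)), Rational(1, 6)) = Mul(Rational(1, 6), z, Add(2, z)))
Add(Mul(Mul(3, Add(-5, 2)), Add(Function('I')(6, 5), Function('O')(3, -2))), -32) = Add(Mul(Mul(3, Add(-5, 2)), Add(5, Mul(Rational(1, 6), 3, Add(2, 3)))), -32) = Add(Mul(Mul(3, -3), Add(5, Mul(Rational(1, 6), 3, 5))), -32) = Add(Mul(-9, Add(5, Rational(5, 2))), -32) = Add(Mul(-9, Rational(15, 2)), -32) = Add(Rational(-135, 2), -32) = Rational(-199, 2)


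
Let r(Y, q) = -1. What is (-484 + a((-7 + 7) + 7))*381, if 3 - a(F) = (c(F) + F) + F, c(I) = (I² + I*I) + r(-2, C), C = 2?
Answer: -225552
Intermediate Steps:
c(I) = -1 + 2*I² (c(I) = (I² + I*I) - 1 = (I² + I²) - 1 = 2*I² - 1 = -1 + 2*I²)
a(F) = 4 - 2*F - 2*F² (a(F) = 3 - (((-1 + 2*F²) + F) + F) = 3 - ((-1 + F + 2*F²) + F) = 3 - (-1 + 2*F + 2*F²) = 3 + (1 - 2*F - 2*F²) = 4 - 2*F - 2*F²)
(-484 + a((-7 + 7) + 7))*381 = (-484 + (4 - 2*((-7 + 7) + 7) - 2*((-7 + 7) + 7)²))*381 = (-484 + (4 - 2*(0 + 7) - 2*(0 + 7)²))*381 = (-484 + (4 - 2*7 - 2*7²))*381 = (-484 + (4 - 14 - 2*49))*381 = (-484 + (4 - 14 - 98))*381 = (-484 - 108)*381 = -592*381 = -225552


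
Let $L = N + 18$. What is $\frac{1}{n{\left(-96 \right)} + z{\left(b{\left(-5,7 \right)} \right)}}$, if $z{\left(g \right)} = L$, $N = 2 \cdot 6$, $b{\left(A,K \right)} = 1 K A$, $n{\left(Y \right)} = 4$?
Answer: $\frac{1}{34} \approx 0.029412$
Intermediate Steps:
$b{\left(A,K \right)} = A K$ ($b{\left(A,K \right)} = K A = A K$)
$N = 12$
$L = 30$ ($L = 12 + 18 = 30$)
$z{\left(g \right)} = 30$
$\frac{1}{n{\left(-96 \right)} + z{\left(b{\left(-5,7 \right)} \right)}} = \frac{1}{4 + 30} = \frac{1}{34}$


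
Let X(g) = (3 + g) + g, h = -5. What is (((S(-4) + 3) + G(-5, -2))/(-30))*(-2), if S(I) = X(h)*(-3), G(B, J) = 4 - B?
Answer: 11/5 ≈ 2.2000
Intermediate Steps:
X(g) = 3 + 2*g
S(I) = 21 (S(I) = (3 + 2*(-5))*(-3) = (3 - 10)*(-3) = -7*(-3) = 21)
(((S(-4) + 3) + G(-5, -2))/(-30))*(-2) = (((21 + 3) + (4 - 1*(-5)))/(-30))*(-2) = -(24 + (4 + 5))/30*(-2) = -(24 + 9)/30*(-2) = -1/30*33*(-2) = -11/10*(-2) = 11/5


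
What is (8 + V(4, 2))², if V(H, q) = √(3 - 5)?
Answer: (8 + I*√2)² ≈ 62.0 + 22.627*I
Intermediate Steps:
V(H, q) = I*√2 (V(H, q) = √(-2) = I*√2)
(8 + V(4, 2))² = (8 + I*√2)²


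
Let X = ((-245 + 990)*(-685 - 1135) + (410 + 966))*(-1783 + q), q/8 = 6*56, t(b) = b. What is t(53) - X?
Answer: 1225844273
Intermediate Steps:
q = 2688 (q = 8*(6*56) = 8*336 = 2688)
X = -1225844220 (X = ((-245 + 990)*(-685 - 1135) + (410 + 966))*(-1783 + 2688) = (745*(-1820) + 1376)*905 = (-1355900 + 1376)*905 = -1354524*905 = -1225844220)
t(53) - X = 53 - 1*(-1225844220) = 53 + 1225844220 = 1225844273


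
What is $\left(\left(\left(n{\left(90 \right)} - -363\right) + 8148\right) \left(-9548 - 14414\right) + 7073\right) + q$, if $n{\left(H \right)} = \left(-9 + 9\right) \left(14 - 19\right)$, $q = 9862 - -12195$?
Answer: $-203911452$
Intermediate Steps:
$q = 22057$ ($q = 9862 + 12195 = 22057$)
$n{\left(H \right)} = 0$ ($n{\left(H \right)} = 0 \left(-5\right) = 0$)
$\left(\left(\left(n{\left(90 \right)} - -363\right) + 8148\right) \left(-9548 - 14414\right) + 7073\right) + q = \left(\left(\left(0 - -363\right) + 8148\right) \left(-9548 - 14414\right) + 7073\right) + 22057 = \left(\left(\left(0 + 363\right) + 8148\right) \left(-23962\right) + 7073\right) + 22057 = \left(\left(363 + 8148\right) \left(-23962\right) + 7073\right) + 22057 = \left(8511 \left(-23962\right) + 7073\right) + 22057 = \left(-203940582 + 7073\right) + 22057 = -203933509 + 22057 = -203911452$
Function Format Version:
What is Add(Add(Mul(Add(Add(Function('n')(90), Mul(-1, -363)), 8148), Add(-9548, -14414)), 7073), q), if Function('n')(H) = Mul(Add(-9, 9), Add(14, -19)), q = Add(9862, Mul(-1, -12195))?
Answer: -203911452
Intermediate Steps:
q = 22057 (q = Add(9862, 12195) = 22057)
Function('n')(H) = 0 (Function('n')(H) = Mul(0, -5) = 0)
Add(Add(Mul(Add(Add(Function('n')(90), Mul(-1, -363)), 8148), Add(-9548, -14414)), 7073), q) = Add(Add(Mul(Add(Add(0, Mul(-1, -363)), 8148), Add(-9548, -14414)), 7073), 22057) = Add(Add(Mul(Add(Add(0, 363), 8148), -23962), 7073), 22057) = Add(Add(Mul(Add(363, 8148), -23962), 7073), 22057) = Add(Add(Mul(8511, -23962), 7073), 22057) = Add(Add(-203940582, 7073), 22057) = Add(-203933509, 22057) = -203911452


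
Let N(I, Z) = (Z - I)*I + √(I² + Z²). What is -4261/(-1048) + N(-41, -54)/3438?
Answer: 7603951/1801512 + √4597/3438 ≈ 4.2406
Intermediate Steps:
N(I, Z) = √(I² + Z²) + I*(Z - I) (N(I, Z) = I*(Z - I) + √(I² + Z²) = √(I² + Z²) + I*(Z - I))
-4261/(-1048) + N(-41, -54)/3438 = -4261/(-1048) + (√((-41)² + (-54)²) - 1*(-41)² - 41*(-54))/3438 = -4261*(-1/1048) + (√(1681 + 2916) - 1*1681 + 2214)*(1/3438) = 4261/1048 + (√4597 - 1681 + 2214)*(1/3438) = 4261/1048 + (533 + √4597)*(1/3438) = 4261/1048 + (533/3438 + √4597/3438) = 7603951/1801512 + √4597/3438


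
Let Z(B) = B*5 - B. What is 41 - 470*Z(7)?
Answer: -13119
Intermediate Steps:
Z(B) = 4*B (Z(B) = 5*B - B = 4*B)
41 - 470*Z(7) = 41 - 1880*7 = 41 - 470*28 = 41 - 13160 = -13119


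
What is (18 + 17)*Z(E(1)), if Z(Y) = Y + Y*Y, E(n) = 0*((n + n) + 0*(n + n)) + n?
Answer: 70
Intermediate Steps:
E(n) = n (E(n) = 0*(2*n + 0*(2*n)) + n = 0*(2*n + 0) + n = 0*(2*n) + n = 0 + n = n)
Z(Y) = Y + Y²
(18 + 17)*Z(E(1)) = (18 + 17)*(1*(1 + 1)) = 35*(1*2) = 35*2 = 70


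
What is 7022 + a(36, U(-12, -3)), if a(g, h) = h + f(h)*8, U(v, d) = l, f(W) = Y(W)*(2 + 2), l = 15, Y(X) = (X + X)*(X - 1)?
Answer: 20477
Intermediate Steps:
Y(X) = 2*X*(-1 + X) (Y(X) = (2*X)*(-1 + X) = 2*X*(-1 + X))
f(W) = 8*W*(-1 + W) (f(W) = (2*W*(-1 + W))*(2 + 2) = (2*W*(-1 + W))*4 = 8*W*(-1 + W))
U(v, d) = 15
a(g, h) = h + 64*h*(-1 + h) (a(g, h) = h + (8*h*(-1 + h))*8 = h + 64*h*(-1 + h))
7022 + a(36, U(-12, -3)) = 7022 + 15*(-63 + 64*15) = 7022 + 15*(-63 + 960) = 7022 + 15*897 = 7022 + 13455 = 20477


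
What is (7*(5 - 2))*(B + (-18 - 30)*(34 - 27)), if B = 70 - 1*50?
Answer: -6636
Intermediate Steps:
B = 20 (B = 70 - 50 = 20)
(7*(5 - 2))*(B + (-18 - 30)*(34 - 27)) = (7*(5 - 2))*(20 + (-18 - 30)*(34 - 27)) = (7*3)*(20 - 48*7) = 21*(20 - 336) = 21*(-316) = -6636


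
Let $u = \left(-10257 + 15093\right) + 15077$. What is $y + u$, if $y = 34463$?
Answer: $54376$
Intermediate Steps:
$u = 19913$ ($u = 4836 + 15077 = 19913$)
$y + u = 34463 + 19913 = 54376$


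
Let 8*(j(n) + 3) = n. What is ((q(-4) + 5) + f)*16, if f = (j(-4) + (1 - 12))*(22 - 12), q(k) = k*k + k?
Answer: -2048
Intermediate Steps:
j(n) = -3 + n/8
q(k) = k + k² (q(k) = k² + k = k + k²)
f = -145 (f = ((-3 + (⅛)*(-4)) + (1 - 12))*(22 - 12) = ((-3 - ½) - 11)*10 = (-7/2 - 11)*10 = -29/2*10 = -145)
((q(-4) + 5) + f)*16 = ((-4*(1 - 4) + 5) - 145)*16 = ((-4*(-3) + 5) - 145)*16 = ((12 + 5) - 145)*16 = (17 - 145)*16 = -128*16 = -2048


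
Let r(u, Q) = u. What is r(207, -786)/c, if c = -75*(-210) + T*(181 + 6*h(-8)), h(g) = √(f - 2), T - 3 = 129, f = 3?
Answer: 3/586 ≈ 0.0051195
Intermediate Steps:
T = 132 (T = 3 + 129 = 132)
h(g) = 1 (h(g) = √(3 - 2) = √1 = 1)
c = 40434 (c = -75*(-210) + 132*(181 + 6*1) = 15750 + 132*(181 + 6) = 15750 + 132*187 = 15750 + 24684 = 40434)
r(207, -786)/c = 207/40434 = 207*(1/40434) = 3/586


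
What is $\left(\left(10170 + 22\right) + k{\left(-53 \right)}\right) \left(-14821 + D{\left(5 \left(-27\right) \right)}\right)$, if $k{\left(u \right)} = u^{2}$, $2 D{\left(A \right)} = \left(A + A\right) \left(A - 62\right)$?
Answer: $153073774$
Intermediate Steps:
$D{\left(A \right)} = A \left(-62 + A\right)$ ($D{\left(A \right)} = \frac{\left(A + A\right) \left(A - 62\right)}{2} = \frac{2 A \left(-62 + A\right)}{2} = A \left(-62 + A\right)$)
$\left(\left(10170 + 22\right) + k{\left(-53 \right)}\right) \left(-14821 + D{\left(5 \left(-27\right) \right)}\right) = \left(\left(10170 + 22\right) + \left(-53\right)^{2}\right) \left(-14821 + 5 \left(-27\right) \left(-62 + 5 \left(-27\right)\right)\right) = \left(10192 + 2809\right) \left(-14821 - 135 \left(-62 - 135\right)\right) = 13001 \left(-14821 - -26595\right) = 13001 \left(-14821 + 26595\right) = 13001 \cdot 11774 = 153073774$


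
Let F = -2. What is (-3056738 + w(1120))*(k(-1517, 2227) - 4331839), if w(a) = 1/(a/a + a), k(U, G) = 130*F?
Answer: 14844384716330403/1121 ≈ 1.3242e+13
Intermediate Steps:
k(U, G) = -260 (k(U, G) = 130*(-2) = -260)
w(a) = 1/(1 + a)
(-3056738 + w(1120))*(k(-1517, 2227) - 4331839) = (-3056738 + 1/(1 + 1120))*(-260 - 4331839) = (-3056738 + 1/1121)*(-4332099) = -3426603297/1121*(-4332099) = 14844384716330403/1121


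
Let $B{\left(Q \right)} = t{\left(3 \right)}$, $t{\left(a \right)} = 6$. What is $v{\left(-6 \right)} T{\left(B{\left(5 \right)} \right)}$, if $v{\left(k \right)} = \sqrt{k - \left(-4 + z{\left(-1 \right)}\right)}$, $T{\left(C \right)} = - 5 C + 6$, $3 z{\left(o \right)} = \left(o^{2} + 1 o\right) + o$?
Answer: $- 8 i \sqrt{15} \approx - 30.984 i$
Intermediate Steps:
$B{\left(Q \right)} = 6$
$z{\left(o \right)} = \frac{o^{2}}{3} + \frac{2 o}{3}$ ($z{\left(o \right)} = \frac{\left(o^{2} + 1 o\right) + o}{3} = \frac{\left(o^{2} + o\right) + o}{3} = \frac{\left(o + o^{2}\right) + o}{3} = \frac{o^{2} + 2 o}{3} = \frac{o^{2}}{3} + \frac{2 o}{3}$)
$T{\left(C \right)} = 6 - 5 C$
$v{\left(k \right)} = \sqrt{\frac{13}{3} + k}$ ($v{\left(k \right)} = \sqrt{k + \left(4 - \frac{1}{3} \left(-1\right) \left(2 - 1\right)\right)} = \sqrt{k + \left(4 - \frac{1}{3} \left(-1\right) 1\right)} = \sqrt{k + \left(4 - - \frac{1}{3}\right)} = \sqrt{k + \left(4 + \frac{1}{3}\right)} = \sqrt{k + \frac{13}{3}} = \sqrt{\frac{13}{3} + k}$)
$v{\left(-6 \right)} T{\left(B{\left(5 \right)} \right)} = \frac{\sqrt{39 + 9 \left(-6\right)}}{3} \left(6 - 30\right) = \frac{\sqrt{39 - 54}}{3} \left(6 - 30\right) = \frac{\sqrt{-15}}{3} \left(-24\right) = \frac{i \sqrt{15}}{3} \left(-24\right) = - 8 i \sqrt{15}$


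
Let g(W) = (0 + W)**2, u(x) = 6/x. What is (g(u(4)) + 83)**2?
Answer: 116281/16 ≈ 7267.6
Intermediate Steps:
g(W) = W**2
(g(u(4)) + 83)**2 = ((6/4)**2 + 83)**2 = ((6*(1/4))**2 + 83)**2 = ((3/2)**2 + 83)**2 = (9/4 + 83)**2 = (341/4)**2 = 116281/16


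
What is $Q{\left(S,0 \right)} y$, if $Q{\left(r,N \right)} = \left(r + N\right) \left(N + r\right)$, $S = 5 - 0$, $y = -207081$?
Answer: $-5177025$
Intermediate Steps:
$S = 5$ ($S = 5 + 0 = 5$)
$Q{\left(r,N \right)} = \left(N + r\right)^{2}$ ($Q{\left(r,N \right)} = \left(N + r\right) \left(N + r\right) = \left(N + r\right)^{2}$)
$Q{\left(S,0 \right)} y = \left(0 + 5\right)^{2} \left(-207081\right) = 5^{2} \left(-207081\right) = 25 \left(-207081\right) = -5177025$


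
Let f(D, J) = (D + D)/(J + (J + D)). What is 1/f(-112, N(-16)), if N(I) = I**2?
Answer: -25/14 ≈ -1.7857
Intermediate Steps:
f(D, J) = 2*D/(D + 2*J) (f(D, J) = (2*D)/(J + (D + J)) = (2*D)/(D + 2*J) = 2*D/(D + 2*J))
1/f(-112, N(-16)) = 1/(2*(-112)/(-112 + 2*(-16)**2)) = 1/(2*(-112)/(-112 + 2*256)) = 1/(2*(-112)/(-112 + 512)) = 1/(2*(-112)/400) = 1/(2*(-112)*(1/400)) = 1/(-14/25) = -25/14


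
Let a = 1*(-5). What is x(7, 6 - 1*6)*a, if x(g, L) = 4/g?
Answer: -20/7 ≈ -2.8571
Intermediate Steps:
a = -5
x(7, 6 - 1*6)*a = (4/7)*(-5) = -20/7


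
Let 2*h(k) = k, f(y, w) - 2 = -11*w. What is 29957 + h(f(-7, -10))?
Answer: 30013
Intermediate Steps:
f(y, w) = 2 - 11*w
h(k) = k/2
29957 + h(f(-7, -10)) = 29957 + (2 - 11*(-10))/2 = 29957 + (2 + 110)/2 = 29957 + (½)*112 = 29957 + 56 = 30013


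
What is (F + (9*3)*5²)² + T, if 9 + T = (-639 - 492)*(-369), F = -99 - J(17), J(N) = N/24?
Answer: 431015329/576 ≈ 7.4829e+5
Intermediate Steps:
J(N) = N/24 (J(N) = N*(1/24) = N/24)
F = -2393/24 (F = -99 - 17/24 = -2393/24 ≈ -99.708)
T = 417330 (T = -9 + (-639 - 492)*(-369) = -9 - 1131*(-369) = -9 + 417339 = 417330)
(F + (9*3)*5²)² + T = (-2393/24 + (9*3)*5²)² + 417330 = (-2393/24 + 27*25)² + 417330 = (-2393/24 + 675)² + 417330 = (13807/24)² + 417330 = 190633249/576 + 417330 = 431015329/576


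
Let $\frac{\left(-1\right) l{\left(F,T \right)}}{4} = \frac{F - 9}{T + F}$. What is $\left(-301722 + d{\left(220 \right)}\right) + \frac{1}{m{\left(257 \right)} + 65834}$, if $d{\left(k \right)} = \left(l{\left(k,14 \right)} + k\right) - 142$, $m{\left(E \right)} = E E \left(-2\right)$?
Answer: $- \frac{779546703799}{2584296} \approx -3.0165 \cdot 10^{5}$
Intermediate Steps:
$m{\left(E \right)} = - 2 E^{2}$ ($m{\left(E \right)} = E^{2} \left(-2\right) = - 2 E^{2}$)
$l{\left(F,T \right)} = - \frac{4 \left(-9 + F\right)}{F + T}$ ($l{\left(F,T \right)} = - 4 \frac{F - 9}{T + F} = - 4 \frac{-9 + F}{F + T} = - \frac{4 \left(-9 + F\right)}{F + T}$)
$d{\left(k \right)} = -142 + k + \frac{4 \left(9 - k\right)}{14 + k}$ ($d{\left(k \right)} = \left(\frac{4 \left(9 - k\right)}{k + 14} + k\right) - 142 = \left(\frac{4 \left(9 - k\right)}{14 + k} + k\right) - 142 = \left(k + \frac{4 \left(9 - k\right)}{14 + k}\right) - 142 = -142 + k + \frac{4 \left(9 - k\right)}{14 + k}$)
$\left(-301722 + d{\left(220 \right)}\right) + \frac{1}{m{\left(257 \right)} + 65834} = \left(-301722 + \frac{-1952 + 220^{2} - 29040}{14 + 220}\right) + \frac{1}{- 2 \cdot 257^{2} + 65834} = \left(-301722 + \frac{-1952 + 48400 - 29040}{234}\right) + \frac{1}{\left(-2\right) 66049 + 65834} = \left(-301722 + \frac{1}{234} \cdot 17408\right) + \frac{1}{-132098 + 65834} = \left(-301722 + \frac{8704}{117}\right) + \frac{1}{-66264} = - \frac{35292770}{117} - \frac{1}{66264} = - \frac{779546703799}{2584296}$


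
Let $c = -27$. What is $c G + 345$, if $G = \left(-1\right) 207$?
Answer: $5934$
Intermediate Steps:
$G = -207$
$c G + 345 = \left(-27\right) \left(-207\right) + 345 = 5589 + 345 = 5934$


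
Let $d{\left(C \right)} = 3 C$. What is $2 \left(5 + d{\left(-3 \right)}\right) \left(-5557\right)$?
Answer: $44456$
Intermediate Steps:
$2 \left(5 + d{\left(-3 \right)}\right) \left(-5557\right) = 2 \left(5 + 3 \left(-3\right)\right) \left(-5557\right) = 2 \left(5 - 9\right) \left(-5557\right) = 2 \left(-4\right) \left(-5557\right) = \left(-8\right) \left(-5557\right) = 44456$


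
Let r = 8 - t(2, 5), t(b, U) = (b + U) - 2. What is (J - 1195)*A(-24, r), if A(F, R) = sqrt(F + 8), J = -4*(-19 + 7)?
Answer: -4588*I ≈ -4588.0*I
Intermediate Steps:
t(b, U) = -2 + U + b (t(b, U) = (U + b) - 2 = -2 + U + b)
J = 48 (J = -4*(-12) = 48)
r = 3 (r = 8 - (-2 + 5 + 2) = 8 - 1*5 = 8 - 5 = 3)
A(F, R) = sqrt(8 + F)
(J - 1195)*A(-24, r) = (48 - 1195)*sqrt(8 - 24) = -4588*I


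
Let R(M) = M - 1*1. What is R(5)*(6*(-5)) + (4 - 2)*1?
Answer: -118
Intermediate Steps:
R(M) = -1 + M (R(M) = M - 1 = -1 + M)
R(5)*(6*(-5)) + (4 - 2)*1 = (-1 + 5)*(6*(-5)) + (4 - 2)*1 = 4*(-30) + 2*1 = -120 + 2 = -118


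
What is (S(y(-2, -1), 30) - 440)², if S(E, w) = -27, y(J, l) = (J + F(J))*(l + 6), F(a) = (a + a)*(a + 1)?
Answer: 218089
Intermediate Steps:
F(a) = 2*a*(1 + a) (F(a) = (2*a)*(1 + a) = 2*a*(1 + a))
y(J, l) = (6 + l)*(J + 2*J*(1 + J)) (y(J, l) = (J + 2*J*(1 + J))*(l + 6) = (J + 2*J*(1 + J))*(6 + l) = (6 + l)*(J + 2*J*(1 + J)))
(S(y(-2, -1), 30) - 440)² = (-27 - 440)² = (-467)² = 218089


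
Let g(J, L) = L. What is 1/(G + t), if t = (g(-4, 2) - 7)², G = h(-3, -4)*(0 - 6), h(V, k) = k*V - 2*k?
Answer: -1/95 ≈ -0.010526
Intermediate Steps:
h(V, k) = -2*k + V*k (h(V, k) = V*k - 2*k = -2*k + V*k)
G = -120 (G = (-4*(-2 - 3))*(0 - 6) = -4*(-5)*(-6) = 20*(-6) = -120)
t = 25 (t = (2 - 7)² = (-5)² = 25)
1/(G + t) = 1/(-120 + 25) = 1/(-95) = -1/95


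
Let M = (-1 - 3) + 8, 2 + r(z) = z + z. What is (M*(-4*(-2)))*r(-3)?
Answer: -256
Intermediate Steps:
r(z) = -2 + 2*z (r(z) = -2 + (z + z) = -2 + 2*z)
M = 4 (M = -4 + 8 = 4)
(M*(-4*(-2)))*r(-3) = (4*(-4*(-2)))*(-2 + 2*(-3)) = (4*8)*(-2 - 6) = 32*(-8) = -256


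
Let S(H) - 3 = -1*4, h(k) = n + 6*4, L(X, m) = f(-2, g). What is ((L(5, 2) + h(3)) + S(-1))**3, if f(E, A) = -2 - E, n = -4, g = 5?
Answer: 6859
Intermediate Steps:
L(X, m) = 0 (L(X, m) = -2 - 1*(-2) = -2 + 2 = 0)
h(k) = 20 (h(k) = -4 + 6*4 = -4 + 24 = 20)
S(H) = -1 (S(H) = 3 - 1*4 = 3 - 4 = -1)
((L(5, 2) + h(3)) + S(-1))**3 = ((0 + 20) - 1)**3 = (20 - 1)**3 = 19**3 = 6859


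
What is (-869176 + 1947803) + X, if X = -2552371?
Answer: -1473744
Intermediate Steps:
(-869176 + 1947803) + X = (-869176 + 1947803) - 2552371 = 1078627 - 2552371 = -1473744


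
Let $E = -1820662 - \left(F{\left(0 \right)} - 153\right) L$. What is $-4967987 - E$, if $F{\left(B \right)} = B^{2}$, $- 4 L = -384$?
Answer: $-3162013$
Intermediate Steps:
$L = 96$ ($L = \left(- \frac{1}{4}\right) \left(-384\right) = 96$)
$E = -1805974$ ($E = -1820662 - \left(0^{2} - 153\right) 96 = -1820662 - \left(0 - 153\right) 96 = -1820662 - \left(-153\right) 96 = -1820662 - -14688 = -1820662 + 14688 = -1805974$)
$-4967987 - E = -4967987 - -1805974 = -4967987 + 1805974 = -3162013$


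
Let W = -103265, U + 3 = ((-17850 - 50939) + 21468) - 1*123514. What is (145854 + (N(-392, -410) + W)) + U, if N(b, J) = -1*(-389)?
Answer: -127860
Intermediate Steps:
U = -170838 (U = -3 + (((-17850 - 50939) + 21468) - 1*123514) = -3 + ((-68789 + 21468) - 123514) = -3 + (-47321 - 123514) = -3 - 170835 = -170838)
N(b, J) = 389
(145854 + (N(-392, -410) + W)) + U = (145854 + (389 - 103265)) - 170838 = (145854 - 102876) - 170838 = 42978 - 170838 = -127860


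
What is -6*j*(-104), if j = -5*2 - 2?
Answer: -7488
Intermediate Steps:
j = -12 (j = -10 - 2 = -12)
-6*j*(-104) = -6*(-12)*(-104) = 72*(-104) = -7488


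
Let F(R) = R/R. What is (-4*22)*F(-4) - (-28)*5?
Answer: 52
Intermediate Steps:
F(R) = 1
(-4*22)*F(-4) - (-28)*5 = -4*22*1 - (-28)*5 = -88*1 - 1*(-140) = -88 + 140 = 52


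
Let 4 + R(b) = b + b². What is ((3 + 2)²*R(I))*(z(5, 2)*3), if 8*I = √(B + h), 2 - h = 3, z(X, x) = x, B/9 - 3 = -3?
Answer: -19275/32 + 75*I/4 ≈ -602.34 + 18.75*I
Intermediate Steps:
B = 0 (B = 27 + 9*(-3) = 27 - 27 = 0)
h = -1 (h = 2 - 1*3 = 2 - 3 = -1)
I = I/8 (I = √(0 - 1)/8 = √(-1)/8 = I/8 ≈ 0.125*I)
R(b) = -4 + b + b² (R(b) = -4 + (b + b²) = -4 + b + b²)
((3 + 2)²*R(I))*(z(5, 2)*3) = ((3 + 2)²*(-4 + I/8 + (I/8)²))*(2*3) = (5²*(-4 + I/8 - 1/64))*6 = (25*(-257/64 + I/8))*6 = (-6425/64 + 25*I/8)*6 = -19275/32 + 75*I/4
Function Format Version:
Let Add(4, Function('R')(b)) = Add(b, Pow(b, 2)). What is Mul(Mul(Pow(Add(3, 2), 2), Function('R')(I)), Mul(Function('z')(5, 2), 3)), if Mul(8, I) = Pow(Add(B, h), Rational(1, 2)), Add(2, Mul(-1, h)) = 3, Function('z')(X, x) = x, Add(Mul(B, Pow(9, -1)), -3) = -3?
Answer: Add(Rational(-19275, 32), Mul(Rational(75, 4), I)) ≈ Add(-602.34, Mul(18.750, I))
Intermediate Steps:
B = 0 (B = Add(27, Mul(9, -3)) = Add(27, -27) = 0)
h = -1 (h = Add(2, Mul(-1, 3)) = Add(2, -3) = -1)
I = Mul(Rational(1, 8), I) (I = Mul(Rational(1, 8), Pow(Add(0, -1), Rational(1, 2))) = Mul(Rational(1, 8), Pow(-1, Rational(1, 2))) = Mul(Rational(1, 8), I) ≈ Mul(0.12500, I))
Function('R')(b) = Add(-4, b, Pow(b, 2)) (Function('R')(b) = Add(-4, Add(b, Pow(b, 2))) = Add(-4, b, Pow(b, 2)))
Mul(Mul(Pow(Add(3, 2), 2), Function('R')(I)), Mul(Function('z')(5, 2), 3)) = Mul(Mul(Pow(Add(3, 2), 2), Add(-4, Mul(Rational(1, 8), I), Pow(Mul(Rational(1, 8), I), 2))), Mul(2, 3)) = Mul(Mul(Pow(5, 2), Add(-4, Mul(Rational(1, 8), I), Rational(-1, 64))), 6) = Mul(Mul(25, Add(Rational(-257, 64), Mul(Rational(1, 8), I))), 6) = Mul(Add(Rational(-6425, 64), Mul(Rational(25, 8), I)), 6) = Add(Rational(-19275, 32), Mul(Rational(75, 4), I))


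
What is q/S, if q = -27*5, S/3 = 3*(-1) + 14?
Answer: -45/11 ≈ -4.0909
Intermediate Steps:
S = 33 (S = 3*(3*(-1) + 14) = 3*(-3 + 14) = 3*11 = 33)
q = -135
q/S = -135/33 = -135*1/33 = -45/11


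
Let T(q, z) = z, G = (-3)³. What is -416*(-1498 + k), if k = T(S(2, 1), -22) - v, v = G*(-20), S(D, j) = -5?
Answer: 856960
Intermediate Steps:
G = -27
v = 540 (v = -27*(-20) = 540)
k = -562 (k = -22 - 1*540 = -22 - 540 = -562)
-416*(-1498 + k) = -416*(-1498 - 562) = -416*(-2060) = 856960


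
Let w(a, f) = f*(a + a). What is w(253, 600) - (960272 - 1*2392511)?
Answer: 1735839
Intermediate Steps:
w(a, f) = 2*a*f (w(a, f) = f*(2*a) = 2*a*f)
w(253, 600) - (960272 - 1*2392511) = 2*253*600 - (960272 - 1*2392511) = 303600 - (960272 - 2392511) = 303600 - 1*(-1432239) = 303600 + 1432239 = 1735839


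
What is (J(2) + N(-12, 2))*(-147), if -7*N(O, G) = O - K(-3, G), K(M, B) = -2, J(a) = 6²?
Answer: -5502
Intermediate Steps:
J(a) = 36
N(O, G) = -2/7 - O/7 (N(O, G) = -(O - 1*(-2))/7 = -(O + 2)/7 = -(2 + O)/7 = -2/7 - O/7)
(J(2) + N(-12, 2))*(-147) = (36 + (-2/7 - ⅐*(-12)))*(-147) = (36 + (-2/7 + 12/7))*(-147) = (36 + 10/7)*(-147) = (262/7)*(-147) = -5502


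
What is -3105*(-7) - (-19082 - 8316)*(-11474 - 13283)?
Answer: -678270551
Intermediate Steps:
-3105*(-7) - (-19082 - 8316)*(-11474 - 13283) = 21735 - (-27398)*(-24757) = 21735 - 1*678292286 = 21735 - 678292286 = -678270551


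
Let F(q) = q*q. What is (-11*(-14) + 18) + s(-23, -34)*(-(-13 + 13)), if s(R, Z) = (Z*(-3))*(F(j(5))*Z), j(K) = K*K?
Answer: 172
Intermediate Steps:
j(K) = K²
F(q) = q²
s(R, Z) = -1875*Z² (s(R, Z) = (Z*(-3))*((5²)²*Z) = (-3*Z)*(25²*Z) = (-3*Z)*(625*Z) = -1875*Z²)
(-11*(-14) + 18) + s(-23, -34)*(-(-13 + 13)) = (-11*(-14) + 18) + (-1875*(-34)²)*(-(-13 + 13)) = (154 + 18) + (-1875*1156)*(-1*0) = 172 - 2167500*0 = 172 + 0 = 172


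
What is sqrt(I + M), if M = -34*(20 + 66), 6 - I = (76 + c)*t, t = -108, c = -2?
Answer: sqrt(5074) ≈ 71.232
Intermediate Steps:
I = 7998 (I = 6 - (76 - 2)*(-108) = 6 - 74*(-108) = 6 - 1*(-7992) = 6 + 7992 = 7998)
M = -2924 (M = -34*86 = -2924)
sqrt(I + M) = sqrt(7998 - 2924) = sqrt(5074)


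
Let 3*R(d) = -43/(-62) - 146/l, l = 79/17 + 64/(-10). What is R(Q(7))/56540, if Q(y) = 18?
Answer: 258609/522316520 ≈ 0.00049512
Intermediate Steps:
l = -149/85 (l = 79*(1/17) + 64*(-⅒) = 79/17 - 32/5 = -149/85 ≈ -1.7529)
R(d) = 258609/9238 (R(d) = (-43/(-62) - 146/(-149/85))/3 = (-43*(-1/62) - 146*(-85/149))/3 = (43/62 + 12410/149)/3 = (⅓)*(775827/9238) = 258609/9238)
R(Q(7))/56540 = (258609/9238)/56540 = (258609/9238)*(1/56540) = 258609/522316520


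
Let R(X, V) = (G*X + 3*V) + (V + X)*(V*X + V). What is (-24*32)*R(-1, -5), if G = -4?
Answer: 8448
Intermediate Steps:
R(X, V) = -4*X + 3*V + (V + X)*(V + V*X) (R(X, V) = (-4*X + 3*V) + (V + X)*(V*X + V) = (-4*X + 3*V) + (V + X)*(V + V*X) = -4*X + 3*V + (V + X)*(V + V*X))
(-24*32)*R(-1, -5) = (-24*32)*((-5)² - 4*(-1) + 3*(-5) - 5*(-1) - 5*(-1)² - 1*(-5)²) = -768*(25 + 4 - 15 + 5 - 5*1 - 1*25) = -768*(25 + 4 - 15 + 5 - 5 - 25) = -768*(-11) = 8448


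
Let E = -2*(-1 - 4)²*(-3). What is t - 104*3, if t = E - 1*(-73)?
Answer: -89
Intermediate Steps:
E = 150 (E = -2*(-5)²*(-3) = -2*25*(-3) = -50*(-3) = 150)
t = 223 (t = 150 - 1*(-73) = 150 + 73 = 223)
t - 104*3 = 223 - 104*3 = 223 - 312 = -89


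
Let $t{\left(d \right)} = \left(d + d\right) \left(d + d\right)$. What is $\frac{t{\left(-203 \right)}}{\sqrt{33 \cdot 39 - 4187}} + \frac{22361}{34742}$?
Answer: $\frac{22361}{34742} - \frac{2842 i \sqrt{29}}{5} \approx 0.64363 - 3060.9 i$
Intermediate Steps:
$t{\left(d \right)} = 4 d^{2}$ ($t{\left(d \right)} = 2 d 2 d = 4 d^{2}$)
$\frac{t{\left(-203 \right)}}{\sqrt{33 \cdot 39 - 4187}} + \frac{22361}{34742} = \frac{4 \left(-203\right)^{2}}{\sqrt{33 \cdot 39 - 4187}} + \frac{22361}{34742} = \frac{4 \cdot 41209}{\sqrt{1287 - 4187}} + 22361 \cdot \frac{1}{34742} = \frac{164836}{\sqrt{-2900}} + \frac{22361}{34742} = \frac{164836}{10 i \sqrt{29}} + \frac{22361}{34742} = 164836 \left(- \frac{i \sqrt{29}}{290}\right) + \frac{22361}{34742} = - \frac{2842 i \sqrt{29}}{5} + \frac{22361}{34742} = \frac{22361}{34742} - \frac{2842 i \sqrt{29}}{5}$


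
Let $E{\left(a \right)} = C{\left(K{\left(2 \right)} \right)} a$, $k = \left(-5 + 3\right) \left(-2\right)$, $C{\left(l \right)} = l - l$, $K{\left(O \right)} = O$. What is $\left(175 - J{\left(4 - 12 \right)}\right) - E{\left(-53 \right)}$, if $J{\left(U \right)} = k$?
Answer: $171$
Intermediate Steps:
$C{\left(l \right)} = 0$
$k = 4$ ($k = \left(-2\right) \left(-2\right) = 4$)
$J{\left(U \right)} = 4$
$E{\left(a \right)} = 0$ ($E{\left(a \right)} = 0 a = 0$)
$\left(175 - J{\left(4 - 12 \right)}\right) - E{\left(-53 \right)} = \left(175 - 4\right) - 0 = \left(175 - 4\right) + 0 = 171 + 0 = 171$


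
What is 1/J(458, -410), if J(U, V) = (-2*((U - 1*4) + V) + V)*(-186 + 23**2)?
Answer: -1/170814 ≈ -5.8543e-6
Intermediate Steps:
J(U, V) = 2744 - 686*U - 343*V (J(U, V) = (-2*((U - 4) + V) + V)*(-186 + 529) = (-2*((-4 + U) + V) + V)*343 = (-2*(-4 + U + V) + V)*343 = ((8 - 2*U - 2*V) + V)*343 = (8 - V - 2*U)*343 = 2744 - 686*U - 343*V)
1/J(458, -410) = 1/(2744 - 686*458 - 343*(-410)) = 1/(2744 - 314188 + 140630) = 1/(-170814) = -1/170814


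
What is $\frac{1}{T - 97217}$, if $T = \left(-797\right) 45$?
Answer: $- \frac{1}{133082} \approx -7.5142 \cdot 10^{-6}$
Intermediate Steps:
$T = -35865$
$\frac{1}{T - 97217} = \frac{1}{-35865 - 97217} = \frac{1}{-133082} = - \frac{1}{133082}$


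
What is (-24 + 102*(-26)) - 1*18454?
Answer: -21130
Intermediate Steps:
(-24 + 102*(-26)) - 1*18454 = (-24 - 2652) - 18454 = -2676 - 18454 = -21130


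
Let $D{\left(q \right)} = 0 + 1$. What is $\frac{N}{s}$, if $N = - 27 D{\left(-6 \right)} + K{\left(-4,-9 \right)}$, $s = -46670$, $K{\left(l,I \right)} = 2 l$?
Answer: $\frac{7}{9334} \approx 0.00074995$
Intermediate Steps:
$D{\left(q \right)} = 1$
$N = -35$ ($N = \left(-27\right) 1 + 2 \left(-4\right) = -27 - 8 = -35$)
$\frac{N}{s} = - \frac{35}{-46670} = \left(-35\right) \left(- \frac{1}{46670}\right) = \frac{7}{9334}$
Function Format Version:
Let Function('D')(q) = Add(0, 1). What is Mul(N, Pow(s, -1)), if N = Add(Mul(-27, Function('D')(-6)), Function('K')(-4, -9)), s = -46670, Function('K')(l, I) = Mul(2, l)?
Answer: Rational(7, 9334) ≈ 0.00074995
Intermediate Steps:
Function('D')(q) = 1
N = -35 (N = Add(Mul(-27, 1), Mul(2, -4)) = Add(-27, -8) = -35)
Mul(N, Pow(s, -1)) = Mul(-35, Pow(-46670, -1)) = Mul(-35, Rational(-1, 46670)) = Rational(7, 9334)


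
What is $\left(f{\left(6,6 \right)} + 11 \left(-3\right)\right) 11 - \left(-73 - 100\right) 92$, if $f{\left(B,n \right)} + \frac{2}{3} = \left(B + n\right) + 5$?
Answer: $\frac{47198}{3} \approx 15733.0$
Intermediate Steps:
$f{\left(B,n \right)} = \frac{13}{3} + B + n$ ($f{\left(B,n \right)} = - \frac{2}{3} + \left(\left(B + n\right) + 5\right) = - \frac{2}{3} + \left(5 + B + n\right) = \frac{13}{3} + B + n$)
$\left(f{\left(6,6 \right)} + 11 \left(-3\right)\right) 11 - \left(-73 - 100\right) 92 = \left(\left(\frac{13}{3} + 6 + 6\right) + 11 \left(-3\right)\right) 11 - \left(-73 - 100\right) 92 = \left(\frac{49}{3} - 33\right) 11 - \left(-173\right) 92 = \left(- \frac{50}{3}\right) 11 - -15916 = - \frac{550}{3} + 15916 = \frac{47198}{3}$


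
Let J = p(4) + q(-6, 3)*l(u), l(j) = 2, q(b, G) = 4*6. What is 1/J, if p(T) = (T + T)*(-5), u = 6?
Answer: ⅛ ≈ 0.12500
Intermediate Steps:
q(b, G) = 24
p(T) = -10*T (p(T) = (2*T)*(-5) = -10*T)
J = 8 (J = -10*4 + 24*2 = -40 + 48 = 8)
1/J = 1/8 = ⅛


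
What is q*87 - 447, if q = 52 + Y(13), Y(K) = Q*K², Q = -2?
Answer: -25329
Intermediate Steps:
Y(K) = -2*K²
q = -286 (q = 52 - 2*13² = 52 - 2*169 = 52 - 338 = -286)
q*87 - 447 = -286*87 - 447 = -24882 - 447 = -25329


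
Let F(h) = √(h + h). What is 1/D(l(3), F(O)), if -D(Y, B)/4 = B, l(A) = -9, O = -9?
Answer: I*√2/24 ≈ 0.058926*I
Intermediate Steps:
F(h) = √2*√h (F(h) = √(2*h) = √2*√h)
D(Y, B) = -4*B
1/D(l(3), F(O)) = 1/(-4*√2*√(-9)) = 1/(-4*√2*3*I) = 1/(-12*I*√2) = I*√2/24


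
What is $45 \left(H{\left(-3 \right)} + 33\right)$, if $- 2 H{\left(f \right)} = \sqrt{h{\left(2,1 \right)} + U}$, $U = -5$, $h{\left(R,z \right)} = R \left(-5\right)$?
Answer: $1485 - \frac{45 i \sqrt{15}}{2} \approx 1485.0 - 87.142 i$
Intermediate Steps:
$h{\left(R,z \right)} = - 5 R$
$H{\left(f \right)} = - \frac{i \sqrt{15}}{2}$ ($H{\left(f \right)} = - \frac{\sqrt{\left(-5\right) 2 - 5}}{2} = - \frac{\sqrt{-10 - 5}}{2} = - \frac{\sqrt{-15}}{2} = - \frac{i \sqrt{15}}{2}$)
$45 \left(H{\left(-3 \right)} + 33\right) = 45 \left(- \frac{i \sqrt{15}}{2} + 33\right) = 45 \left(33 - \frac{i \sqrt{15}}{2}\right) = 1485 - \frac{45 i \sqrt{15}}{2}$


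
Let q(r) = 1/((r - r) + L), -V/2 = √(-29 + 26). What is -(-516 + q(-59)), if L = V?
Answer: 516 - I*√3/6 ≈ 516.0 - 0.28868*I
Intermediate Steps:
V = -2*I*√3 (V = -2*√(-29 + 26) = -2*I*√3 ≈ -3.4641*I)
L = -2*I*√3 ≈ -3.4641*I
q(r) = I*√3/6 (q(r) = 1/((r - r) - 2*I*√3) = 1/(0 - 2*I*√3) = 1/(-2*I*√3) = I*√3/6)
-(-516 + q(-59)) = -(-516 + I*√3/6) = 516 - I*√3/6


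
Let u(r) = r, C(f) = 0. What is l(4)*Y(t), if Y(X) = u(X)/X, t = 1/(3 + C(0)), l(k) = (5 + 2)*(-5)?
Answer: -35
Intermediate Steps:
l(k) = -35 (l(k) = 7*(-5) = -35)
t = ⅓ (t = 1/(3 + 0) = 1/3 = ⅓ ≈ 0.33333)
Y(X) = 1 (Y(X) = X/X = 1)
l(4)*Y(t) = -35*1 = -35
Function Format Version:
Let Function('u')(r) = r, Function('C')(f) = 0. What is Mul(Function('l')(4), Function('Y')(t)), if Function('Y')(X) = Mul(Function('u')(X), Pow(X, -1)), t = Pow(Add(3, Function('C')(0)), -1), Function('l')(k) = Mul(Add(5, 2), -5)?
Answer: -35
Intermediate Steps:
Function('l')(k) = -35 (Function('l')(k) = Mul(7, -5) = -35)
t = Rational(1, 3) (t = Pow(Add(3, 0), -1) = Pow(3, -1) = Rational(1, 3) ≈ 0.33333)
Function('Y')(X) = 1 (Function('Y')(X) = Mul(X, Pow(X, -1)) = 1)
Mul(Function('l')(4), Function('Y')(t)) = Mul(-35, 1) = -35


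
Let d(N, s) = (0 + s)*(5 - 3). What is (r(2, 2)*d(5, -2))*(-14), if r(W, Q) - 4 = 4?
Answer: 448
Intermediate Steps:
r(W, Q) = 8 (r(W, Q) = 4 + 4 = 8)
d(N, s) = 2*s (d(N, s) = s*2 = 2*s)
(r(2, 2)*d(5, -2))*(-14) = (8*(2*(-2)))*(-14) = (8*(-4))*(-14) = -32*(-14) = 448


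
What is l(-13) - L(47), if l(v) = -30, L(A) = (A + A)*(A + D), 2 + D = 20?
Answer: -6140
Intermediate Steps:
D = 18 (D = -2 + 20 = 18)
L(A) = 2*A*(18 + A) (L(A) = (A + A)*(A + 18) = (2*A)*(18 + A) = 2*A*(18 + A))
l(-13) - L(47) = -30 - 2*47*(18 + 47) = -30 - 2*47*65 = -30 - 1*6110 = -30 - 6110 = -6140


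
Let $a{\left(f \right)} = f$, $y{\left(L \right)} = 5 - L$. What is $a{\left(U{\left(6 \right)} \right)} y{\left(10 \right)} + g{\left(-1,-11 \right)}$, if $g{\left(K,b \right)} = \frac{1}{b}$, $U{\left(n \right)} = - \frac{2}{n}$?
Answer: $\frac{52}{33} \approx 1.5758$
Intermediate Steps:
$a{\left(U{\left(6 \right)} \right)} y{\left(10 \right)} + g{\left(-1,-11 \right)} = - \frac{2}{6} \left(5 - 10\right) + \frac{1}{-11} = \left(-2\right) \frac{1}{6} \left(5 - 10\right) - \frac{1}{11} = \left(- \frac{1}{3}\right) \left(-5\right) - \frac{1}{11} = \frac{5}{3} - \frac{1}{11} = \frac{52}{33}$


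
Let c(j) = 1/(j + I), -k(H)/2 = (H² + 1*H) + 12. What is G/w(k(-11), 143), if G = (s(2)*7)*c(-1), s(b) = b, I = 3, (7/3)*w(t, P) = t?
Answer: -49/732 ≈ -0.066940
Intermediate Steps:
k(H) = -24 - 2*H - 2*H² (k(H) = -2*((H² + 1*H) + 12) = -2*((H² + H) + 12) = -2*((H + H²) + 12) = -2*(12 + H + H²) = -24 - 2*H - 2*H²)
w(t, P) = 3*t/7
c(j) = 1/(3 + j) (c(j) = 1/(j + 3) = 1/(3 + j))
G = 7 (G = (2*7)/(3 - 1) = 14/2 = 14*(½) = 7)
G/w(k(-11), 143) = 7/((3*(-24 - 2*(-11) - 2*(-11)²)/7)) = 7/((3*(-24 + 22 - 2*121)/7)) = 7/((3*(-24 + 22 - 242)/7)) = 7/(((3/7)*(-244))) = 7/(-732/7) = 7*(-7/732) = -49/732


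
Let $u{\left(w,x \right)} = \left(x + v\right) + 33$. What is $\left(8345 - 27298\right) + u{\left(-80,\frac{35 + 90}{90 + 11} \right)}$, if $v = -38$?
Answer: $- \frac{1914633}{101} \approx -18957.0$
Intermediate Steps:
$u{\left(w,x \right)} = -5 + x$ ($u{\left(w,x \right)} = \left(x - 38\right) + 33 = \left(-38 + x\right) + 33 = -5 + x$)
$\left(8345 - 27298\right) + u{\left(-80,\frac{35 + 90}{90 + 11} \right)} = \left(8345 - 27298\right) - \left(5 - \frac{35 + 90}{90 + 11}\right) = -18953 - \left(5 - \frac{125}{101}\right) = -18953 + \left(-5 + 125 \cdot \frac{1}{101}\right) = -18953 + \left(-5 + \frac{125}{101}\right) = -18953 - \frac{380}{101} = - \frac{1914633}{101}$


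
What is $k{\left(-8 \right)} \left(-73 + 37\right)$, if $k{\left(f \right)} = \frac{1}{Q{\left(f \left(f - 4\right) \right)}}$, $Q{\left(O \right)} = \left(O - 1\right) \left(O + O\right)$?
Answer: $- \frac{3}{1520} \approx -0.0019737$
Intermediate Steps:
$Q{\left(O \right)} = 2 O \left(-1 + O\right)$ ($Q{\left(O \right)} = \left(-1 + O\right) 2 O = 2 O \left(-1 + O\right)$)
$k{\left(f \right)} = \frac{1}{2 f \left(-1 + f \left(-4 + f\right)\right) \left(-4 + f\right)}$ ($k{\left(f \right)} = \frac{1}{2 f \left(f - 4\right) \left(-1 + f \left(f - 4\right)\right)} = \frac{1}{2 f \left(-4 + f\right) \left(-1 + f \left(-4 + f\right)\right)} = \frac{1}{2 f \left(-1 + f \left(-4 + f\right)\right) \left(-4 + f\right)}$)
$k{\left(-8 \right)} \left(-73 + 37\right) = \frac{1}{2 \left(-8\right) \left(-1 - 8 \left(-4 - 8\right)\right) \left(-4 - 8\right)} \left(-73 + 37\right) = \frac{1}{2} \left(- \frac{1}{8}\right) \frac{1}{-1 - -96} \frac{1}{-12} \left(-36\right) = \frac{1}{2} \left(- \frac{1}{8}\right) \frac{1}{-1 + 96} \left(- \frac{1}{12}\right) \left(-36\right) = \frac{1}{2} \left(- \frac{1}{8}\right) \frac{1}{95} \left(- \frac{1}{12}\right) \left(-36\right) = \frac{1}{18240} \left(-36\right) = - \frac{3}{1520}$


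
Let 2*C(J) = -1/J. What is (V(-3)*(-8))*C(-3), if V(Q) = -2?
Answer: 8/3 ≈ 2.6667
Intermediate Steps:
C(J) = -1/(2*J) (C(J) = (-1/J)/2 = -1/(2*J))
(V(-3)*(-8))*C(-3) = (-2*(-8))*(-½/(-3)) = 16*(-½*(-⅓)) = 16*(⅙) = 8/3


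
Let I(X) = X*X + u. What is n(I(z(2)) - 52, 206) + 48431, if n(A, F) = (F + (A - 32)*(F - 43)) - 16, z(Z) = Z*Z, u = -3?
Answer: 37048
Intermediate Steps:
z(Z) = Z²
I(X) = -3 + X² (I(X) = X*X - 3 = X² - 3 = -3 + X²)
n(A, F) = -16 + F + (-43 + F)*(-32 + A) (n(A, F) = (F + (-32 + A)*(-43 + F)) - 16 = (F + (-43 + F)*(-32 + A)) - 16 = -16 + F + (-43 + F)*(-32 + A))
n(I(z(2)) - 52, 206) + 48431 = (1360 - 43*((-3 + (2²)²) - 52) - 31*206 + ((-3 + (2²)²) - 52)*206) + 48431 = (1360 - 43*((-3 + 4²) - 52) - 6386 + ((-3 + 4²) - 52)*206) + 48431 = (1360 - 43*((-3 + 16) - 52) - 6386 + ((-3 + 16) - 52)*206) + 48431 = (1360 - 43*(13 - 52) - 6386 + (13 - 52)*206) + 48431 = (1360 - 43*(-39) - 6386 - 39*206) + 48431 = (1360 + 1677 - 6386 - 8034) + 48431 = -11383 + 48431 = 37048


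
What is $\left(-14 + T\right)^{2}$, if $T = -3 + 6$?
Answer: $121$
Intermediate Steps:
$T = 3$
$\left(-14 + T\right)^{2} = \left(-14 + 3\right)^{2} = \left(-11\right)^{2} = 121$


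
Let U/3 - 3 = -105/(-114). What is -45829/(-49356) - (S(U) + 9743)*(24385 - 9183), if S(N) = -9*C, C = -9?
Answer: -7371044529659/49356 ≈ -1.4934e+8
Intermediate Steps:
U = 447/38 (U = 9 + 3*(-105/(-114)) = 9 + 3*(-105*(-1/114)) = 9 + 3*(35/38) = 9 + 105/38 = 447/38 ≈ 11.763)
S(N) = 81 (S(N) = -9*(-9) = 81)
-45829/(-49356) - (S(U) + 9743)*(24385 - 9183) = -45829/(-49356) - (81 + 9743)*(24385 - 9183) = -45829*(-1/49356) - 9824*15202 = 45829/49356 - 1*149344448 = 45829/49356 - 149344448 = -7371044529659/49356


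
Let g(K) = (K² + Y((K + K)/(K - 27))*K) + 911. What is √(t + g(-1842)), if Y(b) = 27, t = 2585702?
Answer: √5929843 ≈ 2435.1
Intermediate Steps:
g(K) = 911 + K² + 27*K (g(K) = (K² + 27*K) + 911 = 911 + K² + 27*K)
√(t + g(-1842)) = √(2585702 + (911 + (-1842)² + 27*(-1842))) = √(2585702 + (911 + 3392964 - 49734)) = √(2585702 + 3344141) = √5929843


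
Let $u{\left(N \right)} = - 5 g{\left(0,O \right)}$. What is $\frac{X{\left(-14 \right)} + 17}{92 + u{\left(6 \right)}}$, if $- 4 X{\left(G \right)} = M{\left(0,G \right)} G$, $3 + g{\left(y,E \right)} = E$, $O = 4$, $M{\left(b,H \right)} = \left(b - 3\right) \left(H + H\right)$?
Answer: $\frac{311}{87} \approx 3.5747$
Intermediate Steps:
$M{\left(b,H \right)} = 2 H \left(-3 + b\right)$ ($M{\left(b,H \right)} = \left(-3 + b\right) 2 H = 2 H \left(-3 + b\right)$)
$g{\left(y,E \right)} = -3 + E$
$u{\left(N \right)} = -5$ ($u{\left(N \right)} = - 5 \left(-3 + 4\right) = \left(-5\right) 1 = -5$)
$X{\left(G \right)} = \frac{3 G^{2}}{2}$ ($X{\left(G \right)} = - \frac{2 G \left(-3 + 0\right) G}{4} = - \frac{2 G \left(-3\right) G}{4} = - \frac{- 6 G G}{4} = - \frac{\left(-6\right) G^{2}}{4} = \frac{3 G^{2}}{2}$)
$\frac{X{\left(-14 \right)} + 17}{92 + u{\left(6 \right)}} = \frac{\frac{3 \left(-14\right)^{2}}{2} + 17}{92 - 5} = \frac{\frac{3}{2} \cdot 196 + 17}{87} = \left(294 + 17\right) \frac{1}{87} = 311 \cdot \frac{1}{87} = \frac{311}{87}$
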